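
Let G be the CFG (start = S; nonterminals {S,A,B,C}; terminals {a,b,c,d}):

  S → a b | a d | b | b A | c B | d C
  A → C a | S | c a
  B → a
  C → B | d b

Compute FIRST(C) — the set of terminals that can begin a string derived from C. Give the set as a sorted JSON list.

FIRST iteration:
[1]
  A via A→c a: +{c}
  B via B→a: +{a}
  C via C→B: +{a}
  C via C→d b: +{d}
  S via S→a b: +{a}
  S via S→b: +{b}
  S via S→c B: +{c}
  S via S→d C: +{d}
  S: {a,b,c,d}  A: {c}  B: {a}  C: {a,d}
[2]
  A via A→C a: +{a,d}
  A via A→S: +{b}
  S: {a,b,c,d}  A: {a,b,c,d}  B: {a}  C: {a,d}
[3] (stable)
  S: {a,b,c,d}  A: {a,b,c,d}  B: {a}  C: {a,d}

FIRST(C) = ["a", "d"]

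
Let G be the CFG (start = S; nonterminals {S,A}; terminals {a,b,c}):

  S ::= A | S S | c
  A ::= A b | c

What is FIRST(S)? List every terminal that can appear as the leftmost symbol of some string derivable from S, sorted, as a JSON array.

FIRST iteration:
pass 1:
  A via A→c: +{c}
  S via S→A: +{c}
  S: {c}  A: {c}
pass 2: done
  S: {c}  A: {c}

FIRST(S) = ["c"]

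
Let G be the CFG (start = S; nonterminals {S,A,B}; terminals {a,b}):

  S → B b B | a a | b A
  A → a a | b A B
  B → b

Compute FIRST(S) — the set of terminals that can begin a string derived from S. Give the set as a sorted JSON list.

FIRST sets, iterate to fixpoint:
pass 1:
  A via A→a a: +{a}
  A via A→b A B: +{b}
  B via B→b: +{b}
  S via S→B b B: +{b}
  S via S→a a: +{a}
  FIRST[S]={a,b}  FIRST[A]={a,b}  FIRST[B]={b}
pass 2: — fixpoint
  FIRST[S]={a,b}  FIRST[A]={a,b}  FIRST[B]={b}

FIRST(S) = ["a", "b"]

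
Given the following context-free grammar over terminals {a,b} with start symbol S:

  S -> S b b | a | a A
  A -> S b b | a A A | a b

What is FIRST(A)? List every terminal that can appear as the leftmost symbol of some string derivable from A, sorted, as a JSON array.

Compute FIRST by fixpoint:
pass 1:
  A via A→a A A: +{a}
  S via S→a: +{a}
  FIRST(S)={a}  FIRST(A)={a}
pass 2: (stable)
  FIRST(S)={a}  FIRST(A)={a}

FIRST(A) = ["a"]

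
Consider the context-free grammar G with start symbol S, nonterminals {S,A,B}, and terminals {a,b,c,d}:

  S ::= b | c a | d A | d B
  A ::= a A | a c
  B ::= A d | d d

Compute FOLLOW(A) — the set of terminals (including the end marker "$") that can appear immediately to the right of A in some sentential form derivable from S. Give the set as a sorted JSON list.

FIRST iteration:
iter 1:
  A via A→a A: +{a}
  B via B→A d: +{a}
  B via B→d d: +{d}
  S via S→b: +{b}
  S via S→c a: +{c}
  S via S→d A: +{d}
  S: {b,c,d}  A: {a}  B: {a,d}
iter 2: — fixpoint
  S: {b,c,d}  A: {a}  B: {a,d}

FOLLOW iteration:
FOLLOW(S) := {$}
[1]
  B→A d: FOLLOW(A) ⊇ FIRST(d) = {d}; new: +{d}
  S→d A: FOLLOW(A) ⊇ FOLLOW(S) ⊇ {$}; new: +{$}
  S→d B: FOLLOW(B) ⊇ FOLLOW(S) ⊇ {$}; new: +{$}
  FOLLOW[S]={$}  FOLLOW[A]={$,d}  FOLLOW[B]={$}
[2] — fixpoint
  FOLLOW[S]={$}  FOLLOW[A]={$,d}  FOLLOW[B]={$}

FOLLOW(A) = ["$", "d"]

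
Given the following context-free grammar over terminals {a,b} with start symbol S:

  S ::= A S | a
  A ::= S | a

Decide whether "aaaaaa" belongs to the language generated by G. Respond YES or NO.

Convert to CNF:
  S -> A S | a
  A -> A S | a

CYK table (by increasing span):
  cell(0,0) a: {A,S}
  cell(1,1) a: {A,S}
  cell(2,2) a: {A,S}
  cell(3,3) a: {A,S}
  cell(4,4) a: {A,S}
  cell(5,5) a: {A,S}
  cell(0,1) aa: {A,S}
  cell(1,2) aa: {A,S}
  cell(2,3) aa: {A,S}
  cell(3,4) aa: {A,S}
  cell(4,5) aa: {A,S}
  cell(0,2) aaa: {A,S}
  cell(1,3) aaa: {A,S}
  cell(2,4) aaa: {A,S}
  cell(3,5) aaa: {A,S}
  cell(0,3) aaaa: {A,S}
  cell(1,4) aaaa: {A,S}
  cell(2,5) aaaa: {A,S}
  cell(0,4) aaaaa: {A,S}
  cell(1,5) aaaaa: {A,S}
  cell(0,5) aaaaaa: {A,S}

S ∈ T[0,5] ⇒ YES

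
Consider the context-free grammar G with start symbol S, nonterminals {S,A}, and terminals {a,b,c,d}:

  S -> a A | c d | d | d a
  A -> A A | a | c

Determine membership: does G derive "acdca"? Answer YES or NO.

CNF form of G:
  S -> T0 A | T1 T2 | T2 T0 | d
  A -> A A | a | c
  T0 -> a
  T1 -> c
  T2 -> d

Fill CYK table bottom-up:
  [0..0]={A,T0}  "a"  orig:{A}
  [1..1]={A,T1}  "c"  orig:{A}
  [2..2]={S,T2}  "d"  orig:{S}
  [3..3]={A,T1}  "c"  orig:{A}
  [4..4]={A,T0}  "a"  orig:{A}
  [0..1]={A,S}  "ac"
  [1..2]={S}  "cd"
  [2..3]=∅  "dc"
  [3..4]={A}  "ca"
  [0..2]=∅  "acd"
  [1..3]=∅  "cdc"
  [2..4]=∅  "dca"
  [0..3]=∅  "acdc"
  [1..4]=∅  "cdca"
  [0..4]=∅  "acdca"

S ∉ T[0,4] ⇒ NO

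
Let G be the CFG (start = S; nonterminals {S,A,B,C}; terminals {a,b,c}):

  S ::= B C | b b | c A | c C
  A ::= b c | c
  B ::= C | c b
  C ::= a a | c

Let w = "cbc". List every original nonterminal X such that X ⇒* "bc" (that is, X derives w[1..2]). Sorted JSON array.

CNF form of G:
  S -> B C | T0 T0 | T1 A | T1 C
  A -> T0 T1 | c
  B -> T1 T0 | T2 T2 | c
  C -> T2 T2 | c
  T0 -> b
  T1 -> c
  T2 -> a

CYK fill, restricted to cells inside w[1..2]:
  [1..1]={T0}  "b"  orig:{}
  [2..2]={A,B,C,T1}  "c"  orig:{A,B,C}
  [1..2]={A}  "bc"

Original NTs in T[1,2] deriving "bc": ["A"]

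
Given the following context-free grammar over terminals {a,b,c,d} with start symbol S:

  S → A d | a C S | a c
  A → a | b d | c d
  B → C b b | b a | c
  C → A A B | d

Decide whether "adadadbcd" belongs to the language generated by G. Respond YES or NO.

Convert to CNF:
  S -> A T1 | T3 T2 | T3 X6
  A -> T0 T1 | T2 T1 | a
  B -> C X4 | T0 T3 | c
  C -> A X5 | d
  T0 -> b
  T1 -> d
  T2 -> c
  T3 -> a
  X4 -> T0 T0
  X5 -> A B
  X6 -> C S

Fill CYK table bottom-up:
  T[0,0] 'a' = {A,T3}  orig:{A}
  T[1,1] 'd' = {C,T1}  orig:{C}
  T[2,2] 'a' = {A,T3}  orig:{A}
  T[3,3] 'd' = {C,T1}  orig:{C}
  T[4,4] 'a' = {A,T3}  orig:{A}
  T[5,5] 'd' = {C,T1}  orig:{C}
  T[6,6] 'b' = {T0}  orig:{}
  T[7,7] 'c' = {B,T2}  orig:{B}
  T[8,8] 'd' = {C,T1}  orig:{C}
  T[0,1] 'ad' = {S}
  T[1,2] 'da' = ∅
  T[2,3] 'ad' = {S}
  T[3,4] 'da' = ∅
  T[4,5] 'ad' = {S}
  T[5,6] 'db' = ∅
  T[6,7] 'bc' = ∅
  T[7,8] 'cd' = {A}
  T[0,2] 'ada' = ∅
  T[1,3] 'dad' = {X6}  orig:{}
  T[2,4] 'ada' = ∅
  T[3,5] 'dad' = {X6}  orig:{}
  T[4,6] 'adb' = ∅
  T[5,7] 'dbc' = ∅
  T[6,8] 'bcd' = ∅
  T[0,3] 'adad' = {S}
  T[1,4] 'dada' = ∅
  T[2,5] 'adad' = {S}
  T[3,6] 'dadb' = ∅
  T[4,7] 'adbc' = ∅
  T[5,8] 'dbcd' = ∅
  T[0,4] 'adada' = ∅
  T[1,5] 'dadad' = {X6}  orig:{}
  T[2,6] 'adadb' = ∅
  T[3,7] 'dadbc' = ∅
  T[4,8] 'adbcd' = ∅
  T[0,5] 'adadad' = {S}
  T[1,6] 'dadadb' = ∅
  T[2,7] 'adadbc' = ∅
  T[3,8] 'dadbcd' = ∅
  T[0,6] 'adadadb' = ∅
  T[1,7] 'dadadbc' = ∅
  T[2,8] 'adadbcd' = ∅
  T[0,7] 'adadadbc' = ∅
  T[1,8] 'dadadbcd' = ∅
  T[0,8] 'adadadbcd' = ∅

S ∉ T[0,8] ⇒ NO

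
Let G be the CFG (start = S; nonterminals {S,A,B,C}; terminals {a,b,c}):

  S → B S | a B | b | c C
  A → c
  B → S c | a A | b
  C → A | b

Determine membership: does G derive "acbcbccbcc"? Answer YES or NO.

Convert to CNF:
  S -> B S | T0 C | T1 B | b
  A -> c
  B -> S T0 | T1 A | b
  C -> b | c
  T0 -> c
  T1 -> a

Fill CYK table bottom-up:
  T[0,0] 'a' = {T1}  orig:{}
  T[1,1] 'c' = {A,C,T0}  orig:{A,C}
  T[2,2] 'b' = {B,C,S}
  T[3,3] 'c' = {A,C,T0}  orig:{A,C}
  T[4,4] 'b' = {B,C,S}
  T[5,5] 'c' = {A,C,T0}  orig:{A,C}
  T[6,6] 'c' = {A,C,T0}  orig:{A,C}
  T[7,7] 'b' = {B,C,S}
  T[8,8] 'c' = {A,C,T0}  orig:{A,C}
  T[9,9] 'c' = {A,C,T0}  orig:{A,C}
  T[0,1] 'ac' = {B}
  T[1,2] 'cb' = {S}
  T[2,3] 'bc' = {B}
  T[3,4] 'cb' = {S}
  T[4,5] 'bc' = {B}
  T[5,6] 'cc' = {S}
  T[6,7] 'cb' = {S}
  T[7,8] 'bc' = {B}
  T[8,9] 'cc' = {S}
  T[0,2] 'acb' = {S}
  T[1,3] 'cbc' = {B}
  T[2,4] 'bcb' = {S}
  T[3,5] 'cbc' = {B}
  T[4,6] 'bcc' = {S}
  T[5,7] 'ccb' = ∅
  T[6,8] 'cbc' = {B}
  T[7,9] 'bcc' = {S}
  T[0,3] 'acbc' = {B,S}
  T[1,4] 'cbcb' = {S}
  T[2,5] 'bcbc' = {B}
  T[3,6] 'cbcc' = ∅
  T[4,7] 'bccb' = {S}
  T[5,8] 'ccbc' = ∅
  T[6,9] 'cbcc' = ∅
  T[0,4] 'acbcb' = {S}
  T[1,5] 'cbcbc' = {B}
  T[2,6] 'bcbcc' = {S}
  T[3,7] 'cbccb' = {S}
  T[4,8] 'bccbc' = {B}
  T[5,9] 'ccbcc' = ∅
  T[0,5] 'acbcbc' = {B,S}
  T[1,6] 'cbcbcc' = {S}
  T[2,7] 'bcbccb' = {S}
  T[3,8] 'cbccbc' = {B}
  T[4,9] 'bccbcc' = ∅
  T[0,6] 'acbcbcc' = {B,S}
  T[1,7] 'cbcbccb' = {S}
  T[2,8] 'bcbccbc' = {B}
  T[3,9] 'cbccbcc' = ∅
  T[0,7] 'acbcbccb' = {S}
  T[1,8] 'cbcbccbc' = {B}
  T[2,9] 'bcbccbcc' = ∅
  T[0,8] 'acbcbccbc' = {B,S}
  T[1,9] 'cbcbccbcc' = ∅
  T[0,9] 'acbcbccbcc' = {B,S}

S ∈ T[0,9] ⇒ YES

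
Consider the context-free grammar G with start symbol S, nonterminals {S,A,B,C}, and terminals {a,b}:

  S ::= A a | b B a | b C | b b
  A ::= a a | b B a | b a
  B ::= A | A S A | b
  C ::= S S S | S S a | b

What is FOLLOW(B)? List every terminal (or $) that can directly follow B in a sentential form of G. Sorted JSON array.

Compute FIRST by fixpoint:
pass 1:
  A via A→a a: +{a}
  A via A→b B a: +{b}
  B via B→A: +{a,b}
  C via C→b: +{b}
  S via S→A a: +{a,b}
  S: {a,b}  A: {a,b}  B: {a,b}  C: {b}
pass 2:
  C via C→S S S: +{a}
  S: {a,b}  A: {a,b}  B: {a,b}  C: {a,b}
pass 3: — fixpoint
  S: {a,b}  A: {a,b}  B: {a,b}  C: {a,b}

Compute FOLLOW by fixpoint:
seed FOLLOW(S) with $
[1]
  A→b B a: FOLLOW(B) ⊇ FIRST(a) = {a}; new: +{a}
  B→A: FOLLOW(A) ⊇ FOLLOW(B) ⊇ {a}; new: +{a}
  B→A S A: FOLLOW(A) ⊇ FIRST(S) = {a,b}; new: +{b}
  B→A S A: FOLLOW(S) ⊇ FIRST(A) = {a,b}; new: +{a,b}
  S→b C: FOLLOW(C) ⊇ FOLLOW(S) ⊇ {$,a,b}; new: +{$,a,b}
  FOLLOW(S)={$,a,b}  FOLLOW(A)={a,b}  FOLLOW(B)={a}  FOLLOW(C)={$,a,b}
[2] (no change)
  FOLLOW(S)={$,a,b}  FOLLOW(A)={a,b}  FOLLOW(B)={a}  FOLLOW(C)={$,a,b}

FOLLOW(B) = ["a"]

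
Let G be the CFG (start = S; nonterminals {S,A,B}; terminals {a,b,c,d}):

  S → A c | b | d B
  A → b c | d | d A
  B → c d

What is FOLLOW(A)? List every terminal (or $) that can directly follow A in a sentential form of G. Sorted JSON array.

Compute FIRST by fixpoint:
round 1:
  A via A→b c: +{b}
  A via A→d: +{d}
  B via B→c d: +{c}
  S via S→A c: +{b,d}
  FIRST(S)={b,d}  FIRST(A)={b,d}  FIRST(B)={c}
round 2: (no change)
  FIRST(S)={b,d}  FIRST(A)={b,d}  FIRST(B)={c}

FOLLOW sets:
FOLLOW(S) := {$}
iter 1:
  S→A c: FOLLOW(A) ⊇ FIRST(c) = {c}; new: +{c}
  S→d B: FOLLOW(B) ⊇ FOLLOW(S) ⊇ {$}; new: +{$}
  S: {$}  A: {c}  B: {$}
iter 2: (stable)
  S: {$}  A: {c}  B: {$}

FOLLOW(A) = ["c"]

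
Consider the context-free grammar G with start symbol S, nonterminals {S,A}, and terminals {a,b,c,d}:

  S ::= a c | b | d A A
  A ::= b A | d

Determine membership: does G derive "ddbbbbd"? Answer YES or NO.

Convert to CNF:
  S -> T1 T2 | T3 X4 | b
  A -> T0 A | d
  T0 -> b
  T1 -> a
  T2 -> c
  T3 -> d
  X4 -> A A

CYK fill:
  cell(0,0) d: {A,T3}  orig:{A}
  cell(1,1) d: {A,T3}  orig:{A}
  cell(2,2) b: {S,T0}  orig:{S}
  cell(3,3) b: {S,T0}  orig:{S}
  cell(4,4) b: {S,T0}  orig:{S}
  cell(5,5) b: {S,T0}  orig:{S}
  cell(6,6) d: {A,T3}  orig:{A}
  cell(0,1) dd: {X4}  orig:{}
  cell(1,2) db: ∅
  cell(2,3) bb: ∅
  cell(3,4) bb: ∅
  cell(4,5) bb: ∅
  cell(5,6) bd: {A}
  cell(0,2) ddb: ∅
  cell(1,3) dbb: ∅
  cell(2,4) bbb: ∅
  cell(3,5) bbb: ∅
  cell(4,6) bbd: {A}
  cell(0,3) ddbb: ∅
  cell(1,4) dbbb: ∅
  cell(2,5) bbbb: ∅
  cell(3,6) bbbd: {A}
  cell(0,4) ddbbb: ∅
  cell(1,5) dbbbb: ∅
  cell(2,6) bbbbd: {A}
  cell(0,5) ddbbbb: ∅
  cell(1,6) dbbbbd: {X4}  orig:{}
  cell(0,6) ddbbbbd: {S}

S ∈ T[0,6] ⇒ YES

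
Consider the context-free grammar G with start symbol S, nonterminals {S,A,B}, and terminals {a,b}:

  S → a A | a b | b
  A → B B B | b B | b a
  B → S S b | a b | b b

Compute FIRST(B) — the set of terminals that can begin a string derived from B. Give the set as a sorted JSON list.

Compute FIRST by fixpoint:
[1]
  A via A→b B: +{b}
  B via B→a b: +{a}
  B via B→b b: +{b}
  S via S→a A: +{a}
  S via S→b: +{b}
  FIRST[S]={a,b}  FIRST[A]={b}  FIRST[B]={a,b}
[2]
  A via A→B B B: +{a}
  FIRST[S]={a,b}  FIRST[A]={a,b}  FIRST[B]={a,b}
[3] (stable)
  FIRST[S]={a,b}  FIRST[A]={a,b}  FIRST[B]={a,b}

FIRST(B) = ["a", "b"]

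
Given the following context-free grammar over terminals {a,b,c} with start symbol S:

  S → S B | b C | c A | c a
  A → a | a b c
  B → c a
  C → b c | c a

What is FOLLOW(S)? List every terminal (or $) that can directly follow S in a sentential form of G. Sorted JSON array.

Compute FIRST by fixpoint:
pass 1:
  A via A→a: +{a}
  B via B→c a: +{c}
  C via C→b c: +{b}
  C via C→c a: +{c}
  S via S→b C: +{b}
  S via S→c A: +{c}
  S: {b,c}  A: {a}  B: {c}  C: {b,c}
pass 2: — fixpoint
  S: {b,c}  A: {a}  B: {c}  C: {b,c}

Compute FOLLOW by fixpoint:
FOLLOW(S) := {$}
round 1:
  S→S B: FOLLOW(S) ⊇ FIRST(B) = {c}; new: +{c}
  S→S B: FOLLOW(B) ⊇ FOLLOW(S) ⊇ {$,c}; new: +{$,c}
  S→b C: FOLLOW(C) ⊇ FOLLOW(S) ⊇ {$,c}; new: +{$,c}
  S→c A: FOLLOW(A) ⊇ FOLLOW(S) ⊇ {$,c}; new: +{$,c}
  S: {$,c}  A: {$,c}  B: {$,c}  C: {$,c}
round 2: done
  S: {$,c}  A: {$,c}  B: {$,c}  C: {$,c}

FOLLOW(S) = ["$", "c"]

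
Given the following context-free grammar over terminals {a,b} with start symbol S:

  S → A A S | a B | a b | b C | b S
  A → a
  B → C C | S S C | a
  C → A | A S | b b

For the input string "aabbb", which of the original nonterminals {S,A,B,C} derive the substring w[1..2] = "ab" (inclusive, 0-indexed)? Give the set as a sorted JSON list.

Convert to CNF:
  S -> A X3 | T0 C | T0 S | T1 B | T1 T0
  A -> a
  B -> C C | S X2 | a
  C -> A S | T0 T0 | a
  T0 -> b
  T1 -> a
  X2 -> S C
  X3 -> A S

CYK table (by increasing span) — only the sub-triangle for w[1..2]:
  cell(1,1) a: {A,B,C,T1}  orig:{A,B,C}
  cell(2,2) b: {T0}  orig:{}
  cell(1,2) ab: {S}

Original NTs in T[1,2] deriving "ab": ["S"]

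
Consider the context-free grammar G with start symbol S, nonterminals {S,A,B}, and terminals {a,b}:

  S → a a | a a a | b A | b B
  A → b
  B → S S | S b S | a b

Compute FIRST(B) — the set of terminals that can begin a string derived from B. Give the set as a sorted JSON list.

Compute FIRST by fixpoint:
[1]
  A via A→b: +{b}
  B via B→a b: +{a}
  S via S→a a: +{a}
  S via S→b A: +{b}
  FIRST(S)={a,b}  FIRST(A)={b}  FIRST(B)={a}
[2]
  B via B→S S: +{b}
  FIRST(S)={a,b}  FIRST(A)={b}  FIRST(B)={a,b}
[3] done
  FIRST(S)={a,b}  FIRST(A)={b}  FIRST(B)={a,b}

FIRST(B) = ["a", "b"]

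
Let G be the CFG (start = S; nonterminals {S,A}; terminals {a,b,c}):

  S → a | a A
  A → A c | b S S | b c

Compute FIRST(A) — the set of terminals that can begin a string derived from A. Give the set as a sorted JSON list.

FIRST sets, iterate to fixpoint:
pass 1:
  A via A→b S S: +{b}
  S via S→a: +{a}
  FIRST(S)={a}  FIRST(A)={b}
pass 2: done
  FIRST(S)={a}  FIRST(A)={b}

FIRST(A) = ["b"]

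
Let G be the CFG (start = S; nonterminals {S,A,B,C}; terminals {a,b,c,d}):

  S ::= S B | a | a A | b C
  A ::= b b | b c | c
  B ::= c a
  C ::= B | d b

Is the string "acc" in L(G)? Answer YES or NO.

CNF form of G:
  S -> S B | T0 C | T2 A | a
  A -> T0 T0 | T0 T1 | c
  B -> T1 T2
  C -> T1 T2 | T3 T0
  T0 -> b
  T1 -> c
  T2 -> a
  T3 -> d

CYK fill:
  [0..0]={S,T2}  "a"  orig:{S}
  [1..1]={A,T1}  "c"  orig:{A}
  [2..2]={A,T1}  "c"  orig:{A}
  [0..1]={S}  "ac"
  [1..2]=∅  "cc"
  [0..2]=∅  "acc"

S ∉ T[0,2] ⇒ NO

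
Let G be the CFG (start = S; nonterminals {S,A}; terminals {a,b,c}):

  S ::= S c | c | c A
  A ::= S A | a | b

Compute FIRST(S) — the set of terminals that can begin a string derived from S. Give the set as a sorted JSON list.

FIRST iteration:
round 1:
  A via A→a: +{a}
  A via A→b: +{b}
  S via S→c: +{c}
  FIRST[S]={c}  FIRST[A]={a,b}
round 2:
  A via A→S A: +{c}
  FIRST[S]={c}  FIRST[A]={a,b,c}
round 3: (no change)
  FIRST[S]={c}  FIRST[A]={a,b,c}

FIRST(S) = ["c"]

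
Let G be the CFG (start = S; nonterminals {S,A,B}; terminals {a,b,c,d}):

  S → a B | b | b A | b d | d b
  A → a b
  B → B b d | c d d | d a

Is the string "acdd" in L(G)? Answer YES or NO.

Convert to CNF:
  S -> T0 B | T1 A | T1 T2 | T2 T1 | b
  A -> T0 T1
  B -> B X4 | T2 T0 | T3 X5
  T0 -> a
  T1 -> b
  T2 -> d
  T3 -> c
  X4 -> T1 T2
  X5 -> T2 T2

CYK table (by increasing span):
  [0..0]={T0}  "a"  orig:{}
  [1..1]={T3}  "c"  orig:{}
  [2..2]={T2}  "d"  orig:{}
  [3..3]={T2}  "d"  orig:{}
  [0..1]=∅  "ac"
  [1..2]=∅  "cd"
  [2..3]={X5}  "dd"  orig:{}
  [0..2]=∅  "acd"
  [1..3]={B}  "cdd"
  [0..3]={S}  "acdd"

S ∈ T[0,3] ⇒ YES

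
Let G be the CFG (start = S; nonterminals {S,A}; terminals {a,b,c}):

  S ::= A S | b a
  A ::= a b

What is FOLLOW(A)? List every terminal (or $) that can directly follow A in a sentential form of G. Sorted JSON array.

FIRST sets, iterate to fixpoint:
iter 1:
  A via A→a b: +{a}
  S via S→A S: +{a}
  S via S→b a: +{b}
  FIRST[S]={a,b}  FIRST[A]={a}
iter 2: — fixpoint
  FIRST[S]={a,b}  FIRST[A]={a}

FOLLOW sets:
seed FOLLOW(S) with $
round 1:
  S→A S: FOLLOW(A) ⊇ FIRST(S) = {a,b}; new: +{a,b}
  FOLLOW[S]={$}  FOLLOW[A]={a,b}
round 2: done
  FOLLOW[S]={$}  FOLLOW[A]={a,b}

FOLLOW(A) = ["a", "b"]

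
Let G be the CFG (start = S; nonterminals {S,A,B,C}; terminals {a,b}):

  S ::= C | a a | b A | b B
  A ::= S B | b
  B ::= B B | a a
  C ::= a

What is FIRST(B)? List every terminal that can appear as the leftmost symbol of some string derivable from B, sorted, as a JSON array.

FIRST iteration:
iter 1:
  A via A→b: +{b}
  B via B→a a: +{a}
  C via C→a: +{a}
  S via S→C: +{a}
  S via S→b A: +{b}
  FIRST[S]={a,b}  FIRST[A]={b}  FIRST[B]={a}  FIRST[C]={a}
iter 2:
  A via A→S B: +{a}
  FIRST[S]={a,b}  FIRST[A]={a,b}  FIRST[B]={a}  FIRST[C]={a}
iter 3: — fixpoint
  FIRST[S]={a,b}  FIRST[A]={a,b}  FIRST[B]={a}  FIRST[C]={a}

FIRST(B) = ["a"]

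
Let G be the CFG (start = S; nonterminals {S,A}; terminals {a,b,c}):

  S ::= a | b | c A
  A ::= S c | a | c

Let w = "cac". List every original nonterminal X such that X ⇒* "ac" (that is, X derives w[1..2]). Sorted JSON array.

CNF form of G:
  S -> T0 A | a | b
  A -> S T0 | a | c
  T0 -> c

Fill CYK table bottom-up, restricted to cells inside w[1..2]:
  [1..1]={A,S}  "a"
  [2..2]={A,T0}  "c"  orig:{A}
  [1..2]={A}  "ac"

Original NTs in T[1,2] deriving "ac": ["A"]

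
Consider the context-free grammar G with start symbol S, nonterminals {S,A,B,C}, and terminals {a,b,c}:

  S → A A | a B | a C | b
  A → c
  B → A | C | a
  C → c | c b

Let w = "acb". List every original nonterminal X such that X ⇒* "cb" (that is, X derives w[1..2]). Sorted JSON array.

CNF form of G:
  S -> A A | T2 B | T2 C | b
  A -> c
  B -> T0 T1 | a | c
  C -> T0 T1 | c
  T0 -> c
  T1 -> b
  T2 -> a

CYK table (by increasing span) (cells [i..j] with 1 ≤ i ≤ j ≤ 2 only):
  [1..1]={A,B,C,T0}  "c"  orig:{A,B,C}
  [2..2]={S,T1}  "b"  orig:{S}
  [1..2]={B,C}  "cb"

Original NTs in T[1,2] deriving "cb": ["B", "C"]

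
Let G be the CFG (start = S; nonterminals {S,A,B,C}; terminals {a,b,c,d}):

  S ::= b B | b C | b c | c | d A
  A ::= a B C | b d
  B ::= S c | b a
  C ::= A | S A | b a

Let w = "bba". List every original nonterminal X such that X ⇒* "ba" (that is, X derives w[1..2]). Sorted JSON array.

CNF form of G:
  S -> T1 B | T1 C | T1 T3 | T2 A | c
  A -> T0 X4 | T1 T2
  B -> S T3 | T1 T0
  C -> S A | T0 X5 | T1 T0 | T1 T2
  T0 -> a
  T1 -> b
  T2 -> d
  T3 -> c
  X4 -> B C
  X5 -> B C

Fill CYK table bottom-up — only the sub-triangle for w[1..2]:
  cell(1,1) b: {T1}  orig:{}
  cell(2,2) a: {T0}  orig:{}
  cell(1,2) ba: {B,C}

Original NTs in T[1,2] deriving "ba": ["B", "C"]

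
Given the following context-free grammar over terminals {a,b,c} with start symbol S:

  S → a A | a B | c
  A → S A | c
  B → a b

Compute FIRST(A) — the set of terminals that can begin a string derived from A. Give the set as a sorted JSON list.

FIRST iteration:
round 1:
  A via A→c: +{c}
  B via B→a b: +{a}
  S via S→a A: +{a}
  S via S→c: +{c}
  FIRST[S]={a,c}  FIRST[A]={c}  FIRST[B]={a}
round 2:
  A via A→S A: +{a}
  FIRST[S]={a,c}  FIRST[A]={a,c}  FIRST[B]={a}
round 3: (stable)
  FIRST[S]={a,c}  FIRST[A]={a,c}  FIRST[B]={a}

FIRST(A) = ["a", "c"]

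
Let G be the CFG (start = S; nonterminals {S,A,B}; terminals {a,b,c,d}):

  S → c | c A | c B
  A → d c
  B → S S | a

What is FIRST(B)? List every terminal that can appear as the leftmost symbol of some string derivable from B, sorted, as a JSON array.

FIRST iteration:
iter 1:
  A via A→d c: +{d}
  B via B→a: +{a}
  S via S→c: +{c}
  S: {c}  A: {d}  B: {a}
iter 2:
  B via B→S S: +{c}
  S: {c}  A: {d}  B: {a,c}
iter 3: done
  S: {c}  A: {d}  B: {a,c}

FIRST(B) = ["a", "c"]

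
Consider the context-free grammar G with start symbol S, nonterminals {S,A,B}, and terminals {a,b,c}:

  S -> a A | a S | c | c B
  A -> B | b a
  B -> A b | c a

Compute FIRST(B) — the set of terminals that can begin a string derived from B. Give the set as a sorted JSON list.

FIRST sets, iterate to fixpoint:
round 1:
  A via A→b a: +{b}
  B via B→A b: +{b}
  B via B→c a: +{c}
  S via S→a A: +{a}
  S via S→c: +{c}
  FIRST[S]={a,c}  FIRST[A]={b}  FIRST[B]={b,c}
round 2:
  A via A→B: +{c}
  FIRST[S]={a,c}  FIRST[A]={b,c}  FIRST[B]={b,c}
round 3: (stable)
  FIRST[S]={a,c}  FIRST[A]={b,c}  FIRST[B]={b,c}

FIRST(B) = ["b", "c"]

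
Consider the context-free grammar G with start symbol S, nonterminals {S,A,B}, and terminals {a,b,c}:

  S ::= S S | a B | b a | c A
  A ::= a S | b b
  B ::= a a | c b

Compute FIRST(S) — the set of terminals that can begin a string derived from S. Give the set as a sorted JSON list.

Compute FIRST by fixpoint:
[1]
  A via A→a S: +{a}
  A via A→b b: +{b}
  B via B→a a: +{a}
  B via B→c b: +{c}
  S via S→a B: +{a}
  S via S→b a: +{b}
  S via S→c A: +{c}
  FIRST(S)={a,b,c}  FIRST(A)={a,b}  FIRST(B)={a,c}
[2] done
  FIRST(S)={a,b,c}  FIRST(A)={a,b}  FIRST(B)={a,c}

FIRST(S) = ["a", "b", "c"]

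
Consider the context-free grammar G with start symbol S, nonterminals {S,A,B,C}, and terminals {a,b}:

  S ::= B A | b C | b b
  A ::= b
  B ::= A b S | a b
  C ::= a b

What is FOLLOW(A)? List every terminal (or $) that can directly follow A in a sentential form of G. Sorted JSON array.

FIRST iteration:
[1]
  A via A→b: +{b}
  B via B→A b S: +{b}
  B via B→a b: +{a}
  C via C→a b: +{a}
  S via S→B A: +{a,b}
  S: {a,b}  A: {b}  B: {a,b}  C: {a}
[2] (stable)
  S: {a,b}  A: {b}  B: {a,b}  C: {a}

FOLLOW sets:
seed FOLLOW(S) with $
round 1:
  B→A b S: FOLLOW(A) ⊇ FIRST(b) = {b}; new: +{b}
  S→B A: FOLLOW(B) ⊇ FIRST(A) = {b}; new: +{b}
  S→B A: FOLLOW(A) ⊇ FOLLOW(S) ⊇ {$}; new: +{$}
  S→b C: FOLLOW(C) ⊇ FOLLOW(S) ⊇ {$}; new: +{$}
  S: {$}  A: {$,b}  B: {b}  C: {$}
round 2:
  B→A b S: FOLLOW(S) ⊇ FOLLOW(B) ⊇ {b}; new: +{b}
  S→b C: FOLLOW(C) ⊇ FOLLOW(S) ⊇ {$,b}; new: +{b}
  S: {$,b}  A: {$,b}  B: {b}  C: {$,b}
round 3: (stable)
  S: {$,b}  A: {$,b}  B: {b}  C: {$,b}

FOLLOW(A) = ["$", "b"]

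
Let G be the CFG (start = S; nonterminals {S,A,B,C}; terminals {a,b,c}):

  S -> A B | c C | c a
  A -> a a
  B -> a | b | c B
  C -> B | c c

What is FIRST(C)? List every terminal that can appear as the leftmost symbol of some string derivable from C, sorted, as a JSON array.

FIRST iteration:
round 1:
  A via A→a a: +{a}
  B via B→a: +{a}
  B via B→b: +{b}
  B via B→c B: +{c}
  C via C→B: +{a,b,c}
  S via S→A B: +{a}
  S via S→c C: +{c}
  S: {a,c}  A: {a}  B: {a,b,c}  C: {a,b,c}
round 2: (no change)
  S: {a,c}  A: {a}  B: {a,b,c}  C: {a,b,c}

FIRST(C) = ["a", "b", "c"]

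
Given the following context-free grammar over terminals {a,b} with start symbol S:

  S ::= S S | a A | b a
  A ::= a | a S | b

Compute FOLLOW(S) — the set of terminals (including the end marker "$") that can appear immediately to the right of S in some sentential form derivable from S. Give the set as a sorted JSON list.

FIRST sets, iterate to fixpoint:
iter 1:
  A via A→a: +{a}
  A via A→b: +{b}
  S via S→a A: +{a}
  S via S→b a: +{b}
  S: {a,b}  A: {a,b}
iter 2: — fixpoint
  S: {a,b}  A: {a,b}

FOLLOW iteration:
seed FOLLOW(S) with $
pass 1:
  S→S S: FOLLOW(S) ⊇ FIRST(S) = {a,b}; new: +{a,b}
  S→a A: FOLLOW(A) ⊇ FOLLOW(S) ⊇ {$,a,b}; new: +{$,a,b}
  FOLLOW[S]={$,a,b}  FOLLOW[A]={$,a,b}
pass 2: done
  FOLLOW[S]={$,a,b}  FOLLOW[A]={$,a,b}

FOLLOW(S) = ["$", "a", "b"]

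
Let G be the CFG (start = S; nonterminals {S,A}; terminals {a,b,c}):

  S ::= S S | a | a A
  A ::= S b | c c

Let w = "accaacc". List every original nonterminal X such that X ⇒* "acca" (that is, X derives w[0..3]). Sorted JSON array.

Convert to CNF:
  S -> S S | T2 A | a
  A -> S T0 | T1 T1
  T0 -> b
  T1 -> c
  T2 -> a

CYK table (by increasing span), restricted to cells inside w[0..3]:
  [0..0]={S,T2}  "a"  orig:{S}
  [1..1]={T1}  "c"  orig:{}
  [2..2]={T1}  "c"  orig:{}
  [3..3]={S,T2}  "a"  orig:{S}
  [0..1]=∅  "ac"
  [1..2]={A}  "cc"
  [2..3]=∅  "ca"
  [0..2]={S}  "acc"
  [1..3]=∅  "cca"
  [0..3]={S}  "acca"

Original NTs in T[0,3] deriving "acca": ["S"]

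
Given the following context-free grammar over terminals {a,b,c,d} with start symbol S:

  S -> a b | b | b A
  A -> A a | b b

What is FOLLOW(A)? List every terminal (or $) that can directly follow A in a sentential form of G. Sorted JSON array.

FIRST sets, iterate to fixpoint:
pass 1:
  A via A→b b: +{b}
  S via S→a b: +{a}
  S via S→b: +{b}
  FIRST(S)={a,b}  FIRST(A)={b}
pass 2: (stable)
  FIRST(S)={a,b}  FIRST(A)={b}

FOLLOW sets:
initialize: $ ∈ FOLLOW(S)
[1]
  A→A a: FOLLOW(A) ⊇ FIRST(a) = {a}; new: +{a}
  S→b A: FOLLOW(A) ⊇ FOLLOW(S) ⊇ {$}; new: +{$}
  FOLLOW(S)={$}  FOLLOW(A)={$,a}
[2] — fixpoint
  FOLLOW(S)={$}  FOLLOW(A)={$,a}

FOLLOW(A) = ["$", "a"]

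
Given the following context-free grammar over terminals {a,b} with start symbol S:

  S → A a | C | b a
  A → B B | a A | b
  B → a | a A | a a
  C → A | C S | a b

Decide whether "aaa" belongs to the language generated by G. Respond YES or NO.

Convert to CNF:
  S -> A T0 | B B | C S | T0 A | T0 T1 | T1 T0 | b
  A -> B B | T0 A | b
  B -> T0 A | T0 T0 | a
  C -> B B | C S | T0 A | T0 T1 | b
  T0 -> a
  T1 -> b

CYK fill:
  [0..0]={B,T0}  "a"  orig:{B}
  [1..1]={B,T0}  "a"  orig:{B}
  [2..2]={B,T0}  "a"  orig:{B}
  [0..1]={A,B,C,S}  "aa"
  [1..2]={A,B,C,S}  "aa"
  [0..2]={A,B,C,S}  "aaa"

S ∈ T[0,2] ⇒ YES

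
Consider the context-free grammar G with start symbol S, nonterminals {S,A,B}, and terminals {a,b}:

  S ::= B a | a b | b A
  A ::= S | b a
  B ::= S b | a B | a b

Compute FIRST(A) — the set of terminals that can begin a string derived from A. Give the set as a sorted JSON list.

FIRST iteration:
pass 1:
  A via A→b a: +{b}
  B via B→a B: +{a}
  S via S→B a: +{a}
  S via S→b A: +{b}
  FIRST(S)={a,b}  FIRST(A)={b}  FIRST(B)={a}
pass 2:
  A via A→S: +{a}
  B via B→S b: +{b}
  FIRST(S)={a,b}  FIRST(A)={a,b}  FIRST(B)={a,b}
pass 3: — fixpoint
  FIRST(S)={a,b}  FIRST(A)={a,b}  FIRST(B)={a,b}

FIRST(A) = ["a", "b"]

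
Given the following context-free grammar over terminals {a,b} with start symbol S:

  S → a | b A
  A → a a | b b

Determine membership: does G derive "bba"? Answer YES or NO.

Convert to CNF:
  S -> T1 A | a
  A -> T0 T0 | T1 T1
  T0 -> a
  T1 -> b

CYK table (by increasing span):
  cell(0,0) b: {T1}  orig:{}
  cell(1,1) b: {T1}  orig:{}
  cell(2,2) a: {S,T0}  orig:{S}
  cell(0,1) bb: {A}
  cell(1,2) ba: ∅
  cell(0,2) bba: ∅

S ∉ T[0,2] ⇒ NO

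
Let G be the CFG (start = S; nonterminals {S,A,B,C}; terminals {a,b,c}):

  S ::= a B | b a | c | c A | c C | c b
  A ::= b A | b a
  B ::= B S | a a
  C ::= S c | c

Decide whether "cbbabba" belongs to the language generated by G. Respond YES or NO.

CNF form of G:
  S -> T0 T1 | T1 B | T2 A | T2 C | T2 T0 | c
  A -> T0 A | T0 T1
  B -> B S | T1 T1
  C -> S T2 | c
  T0 -> b
  T1 -> a
  T2 -> c

Fill CYK table bottom-up:
  T[0,0] 'c' = {C,S,T2}  orig:{C,S}
  T[1,1] 'b' = {T0}  orig:{}
  T[2,2] 'b' = {T0}  orig:{}
  T[3,3] 'a' = {T1}  orig:{}
  T[4,4] 'b' = {T0}  orig:{}
  T[5,5] 'b' = {T0}  orig:{}
  T[6,6] 'a' = {T1}  orig:{}
  T[0,1] 'cb' = {S}
  T[1,2] 'bb' = ∅
  T[2,3] 'ba' = {A,S}
  T[3,4] 'ab' = ∅
  T[4,5] 'bb' = ∅
  T[5,6] 'ba' = {A,S}
  T[0,2] 'cbb' = ∅
  T[1,3] 'bba' = {A}
  T[2,4] 'bab' = ∅
  T[3,5] 'abb' = ∅
  T[4,6] 'bba' = {A}
  T[0,3] 'cbba' = {S}
  T[1,4] 'bbab' = ∅
  T[2,5] 'babb' = ∅
  T[3,6] 'abba' = ∅
  T[0,4] 'cbbab' = ∅
  T[1,5] 'bbabb' = ∅
  T[2,6] 'babba' = ∅
  T[0,5] 'cbbabb' = ∅
  T[1,6] 'bbabba' = ∅
  T[0,6] 'cbbabba' = ∅

S ∉ T[0,6] ⇒ NO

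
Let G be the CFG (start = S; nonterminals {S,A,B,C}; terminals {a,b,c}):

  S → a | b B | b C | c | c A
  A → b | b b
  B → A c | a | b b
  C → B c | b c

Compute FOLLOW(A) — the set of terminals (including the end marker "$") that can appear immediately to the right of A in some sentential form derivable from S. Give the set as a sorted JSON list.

FIRST sets, iterate to fixpoint:
[1]
  A via A→b: +{b}
  B via B→A c: +{b}
  B via B→a: +{a}
  C via C→B c: +{a,b}
  S via S→a: +{a}
  S via S→b B: +{b}
  S via S→c: +{c}
  FIRST(S)={a,b,c}  FIRST(A)={b}  FIRST(B)={a,b}  FIRST(C)={a,b}
[2] (no change)
  FIRST(S)={a,b,c}  FIRST(A)={b}  FIRST(B)={a,b}  FIRST(C)={a,b}

FOLLOW sets:
seed FOLLOW(S) with $
iter 1:
  B→A c: FOLLOW(A) ⊇ FIRST(c) = {c}; new: +{c}
  C→B c: FOLLOW(B) ⊇ FIRST(c) = {c}; new: +{c}
  S→b B: FOLLOW(B) ⊇ FOLLOW(S) ⊇ {$}; new: +{$}
  S→b C: FOLLOW(C) ⊇ FOLLOW(S) ⊇ {$}; new: +{$}
  S→c A: FOLLOW(A) ⊇ FOLLOW(S) ⊇ {$}; new: +{$}
  FOLLOW(S)={$}  FOLLOW(A)={$,c}  FOLLOW(B)={$,c}  FOLLOW(C)={$}
iter 2: (stable)
  FOLLOW(S)={$}  FOLLOW(A)={$,c}  FOLLOW(B)={$,c}  FOLLOW(C)={$}

FOLLOW(A) = ["$", "c"]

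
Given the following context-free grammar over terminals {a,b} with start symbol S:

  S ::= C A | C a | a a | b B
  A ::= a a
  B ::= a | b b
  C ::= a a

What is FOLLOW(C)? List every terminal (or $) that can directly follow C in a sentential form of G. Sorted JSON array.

Compute FIRST by fixpoint:
iter 1:
  A via A→a a: +{a}
  B via B→a: +{a}
  B via B→b b: +{b}
  C via C→a a: +{a}
  S via S→C A: +{a}
  S via S→b B: +{b}
  S: {a,b}  A: {a}  B: {a,b}  C: {a}
iter 2: — fixpoint
  S: {a,b}  A: {a}  B: {a,b}  C: {a}

FOLLOW iteration:
initialize: $ ∈ FOLLOW(S)
pass 1:
  S→C A: FOLLOW(C) ⊇ FIRST(A) = {a}; new: +{a}
  S→C A: FOLLOW(A) ⊇ FOLLOW(S) ⊇ {$}; new: +{$}
  S→b B: FOLLOW(B) ⊇ FOLLOW(S) ⊇ {$}; new: +{$}
  FOLLOW[S]={$}  FOLLOW[A]={$}  FOLLOW[B]={$}  FOLLOW[C]={a}
pass 2: — fixpoint
  FOLLOW[S]={$}  FOLLOW[A]={$}  FOLLOW[B]={$}  FOLLOW[C]={a}

FOLLOW(C) = ["a"]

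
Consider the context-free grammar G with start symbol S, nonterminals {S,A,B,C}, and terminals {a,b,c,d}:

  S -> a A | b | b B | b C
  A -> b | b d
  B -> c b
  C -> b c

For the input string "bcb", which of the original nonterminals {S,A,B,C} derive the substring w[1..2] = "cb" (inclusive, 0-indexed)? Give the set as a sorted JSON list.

CNF form of G:
  S -> T0 B | T0 C | T3 A | b
  A -> T0 T1 | b
  B -> T2 T0
  C -> T0 T2
  T0 -> b
  T1 -> d
  T2 -> c
  T3 -> a

CYK table (by increasing span), restricted to cells inside w[1..2]:
  T[1,1] 'c' = {T2}  orig:{}
  T[2,2] 'b' = {A,S,T0}  orig:{A,S}
  T[1,2] 'cb' = {B}

Original NTs in T[1,2] deriving "cb": ["B"]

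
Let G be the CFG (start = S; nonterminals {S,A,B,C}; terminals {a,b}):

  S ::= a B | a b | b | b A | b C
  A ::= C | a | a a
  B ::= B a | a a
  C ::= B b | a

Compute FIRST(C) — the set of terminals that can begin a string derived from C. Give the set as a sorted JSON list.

FIRST sets, iterate to fixpoint:
round 1:
  A via A→a: +{a}
  B via B→a a: +{a}
  C via C→B b: +{a}
  S via S→a B: +{a}
  S via S→b: +{b}
  S: {a,b}  A: {a}  B: {a}  C: {a}
round 2: done
  S: {a,b}  A: {a}  B: {a}  C: {a}

FIRST(C) = ["a"]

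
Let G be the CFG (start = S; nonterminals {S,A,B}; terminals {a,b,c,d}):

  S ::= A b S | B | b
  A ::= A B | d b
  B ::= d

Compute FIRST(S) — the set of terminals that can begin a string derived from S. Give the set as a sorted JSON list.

FIRST sets, iterate to fixpoint:
pass 1:
  A via A→d b: +{d}
  B via B→d: +{d}
  S via S→A b S: +{d}
  S via S→b: +{b}
  S: {b,d}  A: {d}  B: {d}
pass 2: (stable)
  S: {b,d}  A: {d}  B: {d}

FIRST(S) = ["b", "d"]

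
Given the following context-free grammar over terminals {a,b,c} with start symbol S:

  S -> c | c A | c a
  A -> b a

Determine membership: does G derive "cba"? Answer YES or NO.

Convert to CNF:
  S -> T2 A | T2 T1 | c
  A -> T0 T1
  T0 -> b
  T1 -> a
  T2 -> c

Fill CYK table bottom-up:
  [0..0]={S,T2}  "c"  orig:{S}
  [1..1]={T0}  "b"  orig:{}
  [2..2]={T1}  "a"  orig:{}
  [0..1]=∅  "cb"
  [1..2]={A}  "ba"
  [0..2]={S}  "cba"

S ∈ T[0,2] ⇒ YES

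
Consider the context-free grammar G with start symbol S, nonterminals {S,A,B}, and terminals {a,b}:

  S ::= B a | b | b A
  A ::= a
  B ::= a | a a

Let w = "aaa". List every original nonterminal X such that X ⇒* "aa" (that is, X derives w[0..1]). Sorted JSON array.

CNF form of G:
  S -> B T0 | T1 A | b
  A -> a
  B -> T0 T0 | a
  T0 -> a
  T1 -> b

CYK table (by increasing span), restricted to cells inside w[0..1]:
  [0..0]={A,B,T0}  "a"  orig:{A,B}
  [1..1]={A,B,T0}  "a"  orig:{A,B}
  [0..1]={B,S}  "aa"

Original NTs in T[0,1] deriving "aa": ["B", "S"]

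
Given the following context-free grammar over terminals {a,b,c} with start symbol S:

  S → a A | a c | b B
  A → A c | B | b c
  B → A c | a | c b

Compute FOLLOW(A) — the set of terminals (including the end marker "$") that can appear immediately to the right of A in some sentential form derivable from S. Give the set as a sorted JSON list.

FIRST iteration:
iter 1:
  A via A→b c: +{b}
  B via B→A c: +{b}
  B via B→a: +{a}
  B via B→c b: +{c}
  S via S→a A: +{a}
  S via S→b B: +{b}
  FIRST(S)={a,b}  FIRST(A)={b}  FIRST(B)={a,b,c}
iter 2:
  A via A→B: +{a,c}
  FIRST(S)={a,b}  FIRST(A)={a,b,c}  FIRST(B)={a,b,c}
iter 3: done
  FIRST(S)={a,b}  FIRST(A)={a,b,c}  FIRST(B)={a,b,c}

Compute FOLLOW by fixpoint:
initialize: $ ∈ FOLLOW(S)
iter 1:
  A→A c: FOLLOW(A) ⊇ FIRST(c) = {c}; new: +{c}
  A→B: FOLLOW(B) ⊇ FOLLOW(A) ⊇ {c}; new: +{c}
  S→a A: FOLLOW(A) ⊇ FOLLOW(S) ⊇ {$}; new: +{$}
  S→b B: FOLLOW(B) ⊇ FOLLOW(S) ⊇ {$}; new: +{$}
  S: {$}  A: {$,c}  B: {$,c}
iter 2: — fixpoint
  S: {$}  A: {$,c}  B: {$,c}

FOLLOW(A) = ["$", "c"]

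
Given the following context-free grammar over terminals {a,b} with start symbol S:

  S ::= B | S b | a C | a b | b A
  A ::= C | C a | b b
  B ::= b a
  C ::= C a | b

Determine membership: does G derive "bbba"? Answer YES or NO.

Convert to CNF:
  S -> S T1 | T0 C | T0 T1 | T1 A | T1 T0
  A -> C T0 | T1 T1 | b
  B -> T1 T0
  C -> C T0 | b
  T0 -> a
  T1 -> b

Fill CYK table bottom-up:
  cell(0,0) b: {A,C,T1}  orig:{A,C}
  cell(1,1) b: {A,C,T1}  orig:{A,C}
  cell(2,2) b: {A,C,T1}  orig:{A,C}
  cell(3,3) a: {T0}  orig:{}
  cell(0,1) bb: {A,S}
  cell(1,2) bb: {A,S}
  cell(2,3) ba: {A,B,C,S}
  cell(0,2) bbb: {S}
  cell(1,3) bba: {S}
  cell(0,3) bbba: ∅

S ∉ T[0,3] ⇒ NO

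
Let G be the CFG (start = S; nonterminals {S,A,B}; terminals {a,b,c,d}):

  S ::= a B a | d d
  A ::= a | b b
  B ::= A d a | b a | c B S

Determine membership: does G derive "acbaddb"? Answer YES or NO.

CNF form of G:
  S -> T1 T1 | T2 X6
  A -> T0 T0 | a
  B -> A X4 | T0 T2 | T3 X5
  T0 -> b
  T1 -> d
  T2 -> a
  T3 -> c
  X4 -> T1 T2
  X5 -> B S
  X6 -> B T2

CYK fill:
  [0..0]={A,T2}  "a"  orig:{A}
  [1..1]={T3}  "c"  orig:{}
  [2..2]={T0}  "b"  orig:{}
  [3..3]={A,T2}  "a"  orig:{A}
  [4..4]={T1}  "d"  orig:{}
  [5..5]={T1}  "d"  orig:{}
  [6..6]={T0}  "b"  orig:{}
  [0..1]=∅  "ac"
  [1..2]=∅  "cb"
  [2..3]={B}  "ba"
  [3..4]=∅  "ad"
  [4..5]={S}  "dd"
  [5..6]=∅  "db"
  [0..2]=∅  "acb"
  [1..3]=∅  "cba"
  [2..4]=∅  "bad"
  [3..5]=∅  "add"
  [4..6]=∅  "ddb"
  [0..3]=∅  "acba"
  [1..4]=∅  "cbad"
  [2..5]={X5}  "badd"  orig:{}
  [3..6]=∅  "addb"
  [0..4]=∅  "acbad"
  [1..5]={B}  "cbadd"
  [2..6]=∅  "baddb"
  [0..5]=∅  "acbadd"
  [1..6]=∅  "cbaddb"
  [0..6]=∅  "acbaddb"

S ∉ T[0,6] ⇒ NO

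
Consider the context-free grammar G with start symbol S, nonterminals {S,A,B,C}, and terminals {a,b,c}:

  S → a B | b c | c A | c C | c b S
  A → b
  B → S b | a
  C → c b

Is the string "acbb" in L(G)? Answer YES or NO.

Convert to CNF:
  S -> T0 T1 | T1 A | T1 C | T1 X3 | T2 B
  A -> b
  B -> S T0 | a
  C -> T1 T0
  T0 -> b
  T1 -> c
  T2 -> a
  X3 -> T0 S

Fill CYK table bottom-up:
  T[0,0] 'a' = {B,T2}  orig:{B}
  T[1,1] 'c' = {T1}  orig:{}
  T[2,2] 'b' = {A,T0}  orig:{A}
  T[3,3] 'b' = {A,T0}  orig:{A}
  T[0,1] 'ac' = ∅
  T[1,2] 'cb' = {C,S}
  T[2,3] 'bb' = ∅
  T[0,2] 'acb' = ∅
  T[1,3] 'cbb' = {B}
  T[0,3] 'acbb' = {S}

S ∈ T[0,3] ⇒ YES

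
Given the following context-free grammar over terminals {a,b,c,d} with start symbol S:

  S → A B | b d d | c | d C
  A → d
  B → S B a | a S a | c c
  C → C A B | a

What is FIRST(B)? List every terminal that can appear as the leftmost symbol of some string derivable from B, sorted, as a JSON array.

FIRST iteration:
round 1:
  A via A→d: +{d}
  B via B→a S a: +{a}
  B via B→c c: +{c}
  C via C→a: +{a}
  S via S→A B: +{d}
  S via S→b d d: +{b}
  S via S→c: +{c}
  S: {b,c,d}  A: {d}  B: {a,c}  C: {a}
round 2:
  B via B→S B a: +{b,d}
  S: {b,c,d}  A: {d}  B: {a,b,c,d}  C: {a}
round 3: done
  S: {b,c,d}  A: {d}  B: {a,b,c,d}  C: {a}

FIRST(B) = ["a", "b", "c", "d"]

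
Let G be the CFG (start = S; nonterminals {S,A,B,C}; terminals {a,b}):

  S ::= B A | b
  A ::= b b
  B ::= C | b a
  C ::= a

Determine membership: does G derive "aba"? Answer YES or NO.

CNF form of G:
  S -> B A | b
  A -> T0 T0
  B -> T0 T1 | a
  C -> a
  T0 -> b
  T1 -> a

Fill CYK table bottom-up:
  T[0,0] 'a' = {B,C,T1}  orig:{B,C}
  T[1,1] 'b' = {S,T0}  orig:{S}
  T[2,2] 'a' = {B,C,T1}  orig:{B,C}
  T[0,1] 'ab' = ∅
  T[1,2] 'ba' = {B}
  T[0,2] 'aba' = ∅

S ∉ T[0,2] ⇒ NO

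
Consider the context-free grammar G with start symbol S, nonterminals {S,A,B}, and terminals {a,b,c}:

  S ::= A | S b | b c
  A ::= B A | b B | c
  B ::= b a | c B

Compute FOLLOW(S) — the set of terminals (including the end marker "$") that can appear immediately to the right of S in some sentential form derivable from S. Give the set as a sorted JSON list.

Compute FIRST by fixpoint:
[1]
  A via A→b B: +{b}
  A via A→c: +{c}
  B via B→b a: +{b}
  B via B→c B: +{c}
  S via S→A: +{b,c}
  S: {b,c}  A: {b,c}  B: {b,c}
[2] (no change)
  S: {b,c}  A: {b,c}  B: {b,c}

FOLLOW sets:
seed FOLLOW(S) with $
round 1:
  A→B A: FOLLOW(B) ⊇ FIRST(A) = {b,c}; new: +{b,c}
  S→A: FOLLOW(A) ⊇ FOLLOW(S) ⊇ {$}; new: +{$}
  S→S b: FOLLOW(S) ⊇ FIRST(b) = {b}; new: +{b}
  FOLLOW[S]={$,b}  FOLLOW[A]={$}  FOLLOW[B]={b,c}
round 2:
  A→b B: FOLLOW(B) ⊇ FOLLOW(A) ⊇ {$}; new: +{$}
  S→A: FOLLOW(A) ⊇ FOLLOW(S) ⊇ {$,b}; new: +{b}
  FOLLOW[S]={$,b}  FOLLOW[A]={$,b}  FOLLOW[B]={$,b,c}
round 3: (stable)
  FOLLOW[S]={$,b}  FOLLOW[A]={$,b}  FOLLOW[B]={$,b,c}

FOLLOW(S) = ["$", "b"]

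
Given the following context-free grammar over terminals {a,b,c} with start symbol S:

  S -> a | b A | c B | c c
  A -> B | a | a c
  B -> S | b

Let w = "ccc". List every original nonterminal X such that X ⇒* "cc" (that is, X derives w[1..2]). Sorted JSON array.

CNF form of G:
  S -> T1 B | T1 T1 | T2 A | a
  A -> T0 T1 | T1 B | T1 T1 | T2 A | a | b
  B -> T1 B | T1 T1 | T2 A | a | b
  T0 -> a
  T1 -> c
  T2 -> b

Fill CYK table bottom-up, restricted to cells inside w[1..2]:
  cell(1,1) c: {T1}  orig:{}
  cell(2,2) c: {T1}  orig:{}
  cell(1,2) cc: {A,B,S}

Original NTs in T[1,2] deriving "cc": ["A", "B", "S"]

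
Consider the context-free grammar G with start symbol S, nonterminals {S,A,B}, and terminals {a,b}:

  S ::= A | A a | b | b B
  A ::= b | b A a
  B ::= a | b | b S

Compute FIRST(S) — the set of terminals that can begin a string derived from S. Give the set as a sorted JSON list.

FIRST iteration:
round 1:
  A via A→b: +{b}
  B via B→a: +{a}
  B via B→b: +{b}
  S via S→A: +{b}
  S: {b}  A: {b}  B: {a,b}
round 2: (stable)
  S: {b}  A: {b}  B: {a,b}

FIRST(S) = ["b"]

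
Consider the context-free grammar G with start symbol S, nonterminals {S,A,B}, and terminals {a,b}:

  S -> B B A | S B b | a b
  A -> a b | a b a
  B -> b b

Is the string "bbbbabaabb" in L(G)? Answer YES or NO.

Convert to CNF:
  S -> B X3 | S X4 | T0 T1
  A -> T0 T1 | T0 X2
  B -> T1 T1
  T0 -> a
  T1 -> b
  X2 -> T1 T0
  X3 -> B A
  X4 -> B T1

Fill CYK table bottom-up:
  cell(0,0) b: {T1}  orig:{}
  cell(1,1) b: {T1}  orig:{}
  cell(2,2) b: {T1}  orig:{}
  cell(3,3) b: {T1}  orig:{}
  cell(4,4) a: {T0}  orig:{}
  cell(5,5) b: {T1}  orig:{}
  cell(6,6) a: {T0}  orig:{}
  cell(7,7) a: {T0}  orig:{}
  cell(8,8) b: {T1}  orig:{}
  cell(9,9) b: {T1}  orig:{}
  cell(0,1) bb: {B}
  cell(1,2) bb: {B}
  cell(2,3) bb: {B}
  cell(3,4) ba: {X2}  orig:{}
  cell(4,5) ab: {A,S}
  cell(5,6) ba: {X2}  orig:{}
  cell(6,7) aa: ∅
  cell(7,8) ab: {A,S}
  cell(8,9) bb: {B}
  cell(0,2) bbb: {X4}  orig:{}
  cell(1,3) bbb: {X4}  orig:{}
  cell(2,4) bba: ∅
  cell(3,5) bab: ∅
  cell(4,6) aba: {A}
  cell(5,7) baa: ∅
  cell(6,8) aab: ∅
  cell(7,9) abb: ∅
  cell(0,3) bbbb: ∅
  cell(1,4) bbba: ∅
  cell(2,5) bbab: {X3}  orig:{}
  cell(3,6) baba: ∅
  cell(4,7) abaa: ∅
  cell(5,8) baab: ∅
  cell(6,9) aabb: ∅
  cell(0,4) bbbba: ∅
  cell(1,5) bbbab: ∅
  cell(2,6) bbaba: {X3}  orig:{}
  cell(3,7) babaa: ∅
  cell(4,8) abaab: ∅
  cell(5,9) baabb: ∅
  cell(0,5) bbbbab: {S}
  cell(1,6) bbbaba: ∅
  cell(2,7) bbabaa: ∅
  cell(3,8) babaab: ∅
  cell(4,9) abaabb: ∅
  cell(0,6) bbbbaba: {S}
  cell(1,7) bbbabaa: ∅
  cell(2,8) bbabaab: ∅
  cell(3,9) babaabb: ∅
  cell(0,7) bbbbabaa: ∅
  cell(1,8) bbbabaab: ∅
  cell(2,9) bbabaabb: ∅
  cell(0,8) bbbbabaab: ∅
  cell(1,9) bbbabaabb: ∅
  cell(0,9) bbbbabaabb: ∅

S ∉ T[0,9] ⇒ NO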